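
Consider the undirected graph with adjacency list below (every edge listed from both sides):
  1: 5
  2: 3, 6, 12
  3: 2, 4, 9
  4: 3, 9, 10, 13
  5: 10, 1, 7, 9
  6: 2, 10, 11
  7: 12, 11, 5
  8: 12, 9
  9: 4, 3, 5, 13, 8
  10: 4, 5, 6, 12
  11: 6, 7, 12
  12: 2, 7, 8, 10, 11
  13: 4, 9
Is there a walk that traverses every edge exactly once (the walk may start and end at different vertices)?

Degrees: 1:1, 2:3, 3:3, 4:4, 5:4, 6:3, 7:3, 8:2, 9:5, 10:4, 11:3, 12:5, 13:2
Odd-degree vertices: 1, 2, 3, 6, 7, 9, 11, 12 (8 total).
With 8 odd-degree vertices (more than two), no single trail can use every edge.

No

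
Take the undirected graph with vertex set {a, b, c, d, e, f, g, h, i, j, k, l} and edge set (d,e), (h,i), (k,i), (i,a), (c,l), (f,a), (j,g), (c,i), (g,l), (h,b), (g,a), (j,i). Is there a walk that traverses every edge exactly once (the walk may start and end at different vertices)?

No

Degrees: a:3, b:1, c:2, d:1, e:1, f:1, g:3, h:2, i:5, j:2, k:1, l:2
Odd-degree vertices: a, b, d, e, f, g, i, k (8 total).
An Eulerian trail requires 0 or 2 odd-degree vertices; here there are 8.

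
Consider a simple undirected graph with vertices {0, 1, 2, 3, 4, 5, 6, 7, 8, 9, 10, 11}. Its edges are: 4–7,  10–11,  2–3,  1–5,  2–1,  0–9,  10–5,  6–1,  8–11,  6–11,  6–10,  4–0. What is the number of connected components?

Component: {0, 4, 7, 9}
Component: {1, 2, 3, 5, 6, 8, 10, 11}

2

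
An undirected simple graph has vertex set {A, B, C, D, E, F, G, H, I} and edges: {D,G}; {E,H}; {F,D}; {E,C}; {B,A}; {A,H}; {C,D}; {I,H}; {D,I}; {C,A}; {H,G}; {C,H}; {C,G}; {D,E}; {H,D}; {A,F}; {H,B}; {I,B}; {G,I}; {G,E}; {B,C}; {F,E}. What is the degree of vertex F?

Neighbors of F: A, D, E.

3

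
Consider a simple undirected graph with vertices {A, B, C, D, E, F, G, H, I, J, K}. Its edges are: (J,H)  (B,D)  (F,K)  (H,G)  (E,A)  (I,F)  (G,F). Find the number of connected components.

Component: {C}
Component: {A, E}
Component: {B, D}
Component: {F, G, H, I, J, K}

4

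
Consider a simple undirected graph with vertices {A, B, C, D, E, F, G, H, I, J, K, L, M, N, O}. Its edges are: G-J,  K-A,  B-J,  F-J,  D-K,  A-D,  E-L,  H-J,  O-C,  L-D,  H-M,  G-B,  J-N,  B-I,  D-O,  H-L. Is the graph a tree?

The graph has 15 vertices and 16 edges.
Connected but with 16 > 14 edges, so it has a cycle and is not a tree.

No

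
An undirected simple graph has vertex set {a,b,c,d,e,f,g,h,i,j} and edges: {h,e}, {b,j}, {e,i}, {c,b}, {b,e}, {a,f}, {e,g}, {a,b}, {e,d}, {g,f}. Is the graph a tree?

|V| = 10, |E| = 10.
Connected but with 10 > 9 edges, so it has a cycle and is not a tree.

No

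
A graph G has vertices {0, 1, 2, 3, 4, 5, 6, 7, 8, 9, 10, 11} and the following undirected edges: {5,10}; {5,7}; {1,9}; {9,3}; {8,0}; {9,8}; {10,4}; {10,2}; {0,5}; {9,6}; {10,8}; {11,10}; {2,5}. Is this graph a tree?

No

The graph has 12 vertices and 13 edges.
Connected but with 13 > 11 edges, so it has a cycle and is not a tree.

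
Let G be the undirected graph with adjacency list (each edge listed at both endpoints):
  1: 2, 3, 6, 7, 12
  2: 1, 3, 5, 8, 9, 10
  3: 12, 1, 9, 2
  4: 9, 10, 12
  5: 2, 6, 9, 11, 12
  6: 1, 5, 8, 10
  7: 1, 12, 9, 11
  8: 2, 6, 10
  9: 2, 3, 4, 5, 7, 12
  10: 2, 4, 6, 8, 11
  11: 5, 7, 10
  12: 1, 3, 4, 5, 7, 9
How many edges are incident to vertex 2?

6

Neighbors of 2: 1, 3, 5, 8, 9, 10.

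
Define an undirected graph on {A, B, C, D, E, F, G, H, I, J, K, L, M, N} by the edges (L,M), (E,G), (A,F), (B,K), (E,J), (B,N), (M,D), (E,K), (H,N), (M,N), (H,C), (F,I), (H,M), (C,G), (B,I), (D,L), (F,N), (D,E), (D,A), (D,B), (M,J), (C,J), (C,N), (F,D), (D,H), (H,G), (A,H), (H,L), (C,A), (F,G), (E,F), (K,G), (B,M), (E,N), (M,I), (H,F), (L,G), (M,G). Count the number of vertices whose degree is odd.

8

Degrees: A:4, B:5, C:5, D:7, E:6, F:7, G:7, H:8, I:3, J:3, K:3, L:4, M:8, N:6
Odd-degree vertices: B, C, D, F, G, I, J, K.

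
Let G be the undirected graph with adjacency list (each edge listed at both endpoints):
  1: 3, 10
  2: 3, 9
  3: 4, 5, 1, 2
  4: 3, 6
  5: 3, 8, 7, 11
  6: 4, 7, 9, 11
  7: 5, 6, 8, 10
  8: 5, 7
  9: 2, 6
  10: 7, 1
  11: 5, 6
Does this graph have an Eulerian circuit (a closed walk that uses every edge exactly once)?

Degrees: 1:2, 2:2, 3:4, 4:2, 5:4, 6:4, 7:4, 8:2, 9:2, 10:2, 11:2
All degrees are even and the non-isolated vertices are connected — an Eulerian circuit exists.

Yes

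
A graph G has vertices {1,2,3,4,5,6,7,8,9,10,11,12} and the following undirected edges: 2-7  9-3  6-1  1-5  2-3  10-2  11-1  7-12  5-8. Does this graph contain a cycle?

No

|V| = 12, |E| = 9, number of components = 3.
Since 9 = 12 - 3, the graph is a forest and contains no cycle.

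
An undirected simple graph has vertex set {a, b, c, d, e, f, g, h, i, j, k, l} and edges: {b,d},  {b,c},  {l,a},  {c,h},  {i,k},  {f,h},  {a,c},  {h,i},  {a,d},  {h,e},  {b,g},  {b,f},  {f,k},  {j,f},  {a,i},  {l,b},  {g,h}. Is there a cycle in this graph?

|V| = 12, |E| = 17, number of components = 1.
Since 17 > 12 - 1, a cycle must exist; for instance h-f-k-i-h.

Yes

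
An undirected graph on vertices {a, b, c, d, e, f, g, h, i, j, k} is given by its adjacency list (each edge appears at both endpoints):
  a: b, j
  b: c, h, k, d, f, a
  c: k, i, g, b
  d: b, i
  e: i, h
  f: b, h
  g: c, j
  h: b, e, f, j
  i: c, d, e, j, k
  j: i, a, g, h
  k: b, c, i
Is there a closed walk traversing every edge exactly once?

Degrees: a:2, b:6, c:4, d:2, e:2, f:2, g:2, h:4, i:5, j:4, k:3
i, k have odd degree; an Eulerian circuit needs every degree to be even, so none exists.

No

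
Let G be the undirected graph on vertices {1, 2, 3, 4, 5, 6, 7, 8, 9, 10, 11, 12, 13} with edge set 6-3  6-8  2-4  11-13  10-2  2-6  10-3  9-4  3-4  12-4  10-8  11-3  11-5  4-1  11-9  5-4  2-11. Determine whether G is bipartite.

A valid 2-coloring puts {4, 6, 7, 10, 11} on one side and {1, 2, 3, 5, 8, 9, 12, 13} on the other; every edge crosses between the two sides.

Yes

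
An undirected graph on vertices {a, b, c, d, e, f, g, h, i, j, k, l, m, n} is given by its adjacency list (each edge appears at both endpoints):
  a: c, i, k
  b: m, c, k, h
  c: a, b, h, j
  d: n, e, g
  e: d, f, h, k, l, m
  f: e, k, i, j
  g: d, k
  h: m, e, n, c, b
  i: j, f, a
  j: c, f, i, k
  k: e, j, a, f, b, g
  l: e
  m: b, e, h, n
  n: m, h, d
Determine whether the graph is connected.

Starting from a and exploring outward reaches every vertex (a, k, i, c, f, b, g, e, j, h, m, d, l, n); the graph is connected.

Yes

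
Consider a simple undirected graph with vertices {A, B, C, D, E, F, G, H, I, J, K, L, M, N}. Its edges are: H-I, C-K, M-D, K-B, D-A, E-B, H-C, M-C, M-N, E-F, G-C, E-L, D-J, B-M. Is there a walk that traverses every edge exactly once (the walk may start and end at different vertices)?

Degrees: A:1, B:3, C:4, D:3, E:3, F:1, G:1, H:2, I:1, J:1, K:2, L:1, M:4, N:1
Odd-degree vertices: A, B, D, E, F, G, I, J, L, N (10 total).
With 10 odd-degree vertices (more than two), no single trail can use every edge.

No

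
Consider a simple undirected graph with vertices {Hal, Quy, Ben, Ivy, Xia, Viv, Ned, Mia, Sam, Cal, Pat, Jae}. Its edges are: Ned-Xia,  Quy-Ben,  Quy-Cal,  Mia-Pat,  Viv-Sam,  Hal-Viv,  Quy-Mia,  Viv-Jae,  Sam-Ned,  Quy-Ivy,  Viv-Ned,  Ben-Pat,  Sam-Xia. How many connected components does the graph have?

2

Component: {Hal, Xia, Viv, Ned, Sam, Jae}
Component: {Quy, Ben, Ivy, Mia, Cal, Pat}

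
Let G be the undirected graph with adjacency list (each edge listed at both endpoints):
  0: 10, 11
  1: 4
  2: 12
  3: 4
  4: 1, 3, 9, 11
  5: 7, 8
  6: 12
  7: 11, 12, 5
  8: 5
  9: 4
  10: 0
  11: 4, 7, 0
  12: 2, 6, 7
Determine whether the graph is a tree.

The graph has 13 vertices and 12 edges.
Connected and |E| = |V| - 1, which characterizes a tree.

Yes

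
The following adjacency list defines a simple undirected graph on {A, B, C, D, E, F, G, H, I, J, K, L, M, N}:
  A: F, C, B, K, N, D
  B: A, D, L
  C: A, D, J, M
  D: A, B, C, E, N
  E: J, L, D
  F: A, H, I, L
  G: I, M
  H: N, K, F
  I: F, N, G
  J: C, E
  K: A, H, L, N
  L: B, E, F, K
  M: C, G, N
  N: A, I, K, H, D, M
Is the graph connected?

Yes

A breadth-first search from A visits A, F, K, D, C, N, B, L, I, H, E, M, J, G — all 14 vertices — so the graph is connected.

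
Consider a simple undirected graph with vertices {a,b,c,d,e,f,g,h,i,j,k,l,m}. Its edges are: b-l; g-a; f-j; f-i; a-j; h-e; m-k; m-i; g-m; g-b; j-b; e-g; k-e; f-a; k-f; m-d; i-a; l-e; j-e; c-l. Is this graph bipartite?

i-a-f-i is an odd cycle (length 3), and a bipartite graph can contain only even cycles.

No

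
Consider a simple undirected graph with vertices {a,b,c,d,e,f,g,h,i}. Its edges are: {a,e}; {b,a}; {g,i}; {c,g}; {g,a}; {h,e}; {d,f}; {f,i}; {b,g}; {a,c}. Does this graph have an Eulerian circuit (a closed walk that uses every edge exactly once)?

No

Degrees: a:4, b:2, c:2, d:1, e:2, f:2, g:4, h:1, i:2
Vertices with odd degree: d, h. An Eulerian circuit requires all degrees even.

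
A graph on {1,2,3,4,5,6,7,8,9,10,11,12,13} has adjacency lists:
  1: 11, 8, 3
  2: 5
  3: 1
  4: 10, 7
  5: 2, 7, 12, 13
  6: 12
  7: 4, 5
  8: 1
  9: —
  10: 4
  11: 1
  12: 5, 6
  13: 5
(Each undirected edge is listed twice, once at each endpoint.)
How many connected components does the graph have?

3

Component: {9}
Component: {1, 3, 8, 11}
Component: {2, 4, 5, 6, 7, 10, 12, 13}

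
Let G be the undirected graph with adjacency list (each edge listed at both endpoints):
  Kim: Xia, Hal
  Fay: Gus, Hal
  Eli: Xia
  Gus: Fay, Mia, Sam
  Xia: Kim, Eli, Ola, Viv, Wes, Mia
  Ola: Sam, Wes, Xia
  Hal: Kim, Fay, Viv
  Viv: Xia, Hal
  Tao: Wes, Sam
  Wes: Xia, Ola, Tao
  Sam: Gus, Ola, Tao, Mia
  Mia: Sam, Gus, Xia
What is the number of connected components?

Component: {Kim, Fay, Eli, Gus, Xia, Ola, Hal, Viv, Tao, Wes, Sam, Mia}

1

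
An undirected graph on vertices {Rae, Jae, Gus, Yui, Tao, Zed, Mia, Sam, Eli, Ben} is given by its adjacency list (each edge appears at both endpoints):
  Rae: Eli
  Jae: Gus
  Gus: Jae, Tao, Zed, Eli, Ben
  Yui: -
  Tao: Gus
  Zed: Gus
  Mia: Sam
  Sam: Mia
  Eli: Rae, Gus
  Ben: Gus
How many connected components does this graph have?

3

Component: {Yui}
Component: {Mia, Sam}
Component: {Rae, Jae, Gus, Tao, Zed, Eli, Ben}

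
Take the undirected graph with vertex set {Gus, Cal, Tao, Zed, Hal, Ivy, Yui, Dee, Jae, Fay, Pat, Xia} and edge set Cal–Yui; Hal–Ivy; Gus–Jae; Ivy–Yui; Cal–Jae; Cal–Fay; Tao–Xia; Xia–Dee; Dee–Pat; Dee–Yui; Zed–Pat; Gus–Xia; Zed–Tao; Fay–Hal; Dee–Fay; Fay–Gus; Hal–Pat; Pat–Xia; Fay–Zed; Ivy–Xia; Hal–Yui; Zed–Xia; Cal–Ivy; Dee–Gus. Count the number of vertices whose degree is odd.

Degrees: Gus:4, Cal:4, Tao:2, Zed:4, Hal:4, Ivy:4, Yui:4, Dee:5, Jae:2, Fay:5, Pat:4, Xia:6
Odd-degree vertices: Dee, Fay.

2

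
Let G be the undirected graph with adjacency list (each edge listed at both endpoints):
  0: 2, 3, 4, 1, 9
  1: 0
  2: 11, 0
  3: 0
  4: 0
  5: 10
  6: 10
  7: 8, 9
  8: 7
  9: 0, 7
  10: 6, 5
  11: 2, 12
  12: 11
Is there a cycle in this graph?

No

|V| = 13, |E| = 11, number of components = 2.
A forest on 13 vertices with 2 components has exactly 11 edges, which matches — so no cycle.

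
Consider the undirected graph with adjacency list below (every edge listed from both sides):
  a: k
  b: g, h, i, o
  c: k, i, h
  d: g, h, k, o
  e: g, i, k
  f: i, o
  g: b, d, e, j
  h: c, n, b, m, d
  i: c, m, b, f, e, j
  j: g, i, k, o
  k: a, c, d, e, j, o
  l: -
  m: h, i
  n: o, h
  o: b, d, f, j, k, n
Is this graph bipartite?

No

j-k-o-j is an odd cycle (length 3), and a bipartite graph can contain only even cycles.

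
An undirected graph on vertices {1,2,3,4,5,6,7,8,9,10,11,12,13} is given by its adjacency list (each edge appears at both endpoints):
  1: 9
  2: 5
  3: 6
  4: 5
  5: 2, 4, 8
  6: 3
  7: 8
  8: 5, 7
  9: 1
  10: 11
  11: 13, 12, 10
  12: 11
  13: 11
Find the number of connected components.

4

Component: {1, 9}
Component: {3, 6}
Component: {10, 11, 12, 13}
Component: {2, 4, 5, 7, 8}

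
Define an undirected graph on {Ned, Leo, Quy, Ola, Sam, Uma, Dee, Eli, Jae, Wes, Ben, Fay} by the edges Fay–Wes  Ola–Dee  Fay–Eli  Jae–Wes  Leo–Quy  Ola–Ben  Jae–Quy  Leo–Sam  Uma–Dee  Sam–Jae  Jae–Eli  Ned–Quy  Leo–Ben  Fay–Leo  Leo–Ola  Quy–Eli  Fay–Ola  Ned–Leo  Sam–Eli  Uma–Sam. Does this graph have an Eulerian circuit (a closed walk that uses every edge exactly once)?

Degrees: Ned:2, Leo:6, Quy:4, Ola:4, Sam:4, Uma:2, Dee:2, Eli:4, Jae:4, Wes:2, Ben:2, Fay:4
Every vertex has even degree and the edges form a single connected piece, so an Eulerian circuit exists.

Yes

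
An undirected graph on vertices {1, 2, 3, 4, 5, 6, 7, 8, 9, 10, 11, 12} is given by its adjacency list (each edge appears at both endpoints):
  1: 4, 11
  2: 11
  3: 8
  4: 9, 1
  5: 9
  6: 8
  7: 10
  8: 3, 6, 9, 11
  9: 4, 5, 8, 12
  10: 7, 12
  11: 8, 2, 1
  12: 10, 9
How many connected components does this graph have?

Component: {1, 2, 3, 4, 5, 6, 7, 8, 9, 10, 11, 12}

1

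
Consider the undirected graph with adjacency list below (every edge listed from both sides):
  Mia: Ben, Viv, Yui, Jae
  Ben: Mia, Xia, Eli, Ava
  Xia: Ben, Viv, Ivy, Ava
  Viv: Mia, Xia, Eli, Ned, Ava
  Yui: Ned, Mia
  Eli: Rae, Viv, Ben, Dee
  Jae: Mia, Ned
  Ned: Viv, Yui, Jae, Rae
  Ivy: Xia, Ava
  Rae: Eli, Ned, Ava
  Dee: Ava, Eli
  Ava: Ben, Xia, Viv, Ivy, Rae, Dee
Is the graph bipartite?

No

Ben-Xia-Ava-Ben is an odd cycle (length 3), and a bipartite graph can contain only even cycles.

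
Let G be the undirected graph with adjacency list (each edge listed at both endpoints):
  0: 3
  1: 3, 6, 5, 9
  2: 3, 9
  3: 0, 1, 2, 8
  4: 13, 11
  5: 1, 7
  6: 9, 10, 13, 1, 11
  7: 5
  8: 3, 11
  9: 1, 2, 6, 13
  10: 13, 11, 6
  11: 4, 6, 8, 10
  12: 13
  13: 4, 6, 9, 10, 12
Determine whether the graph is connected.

Yes

A breadth-first search from 0 visits 0, 3, 2, 1, 8, 9, 6, 5, 11, 13, 10, 7, 4, 12 — all 14 vertices — so the graph is connected.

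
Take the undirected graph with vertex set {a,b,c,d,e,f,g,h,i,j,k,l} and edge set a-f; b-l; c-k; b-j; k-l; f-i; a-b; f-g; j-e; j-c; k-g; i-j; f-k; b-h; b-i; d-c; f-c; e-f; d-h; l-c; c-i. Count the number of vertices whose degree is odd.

2

Degrees: a:2, b:5, c:6, d:2, e:2, f:6, g:2, h:2, i:4, j:4, k:4, l:3
Odd-degree vertices: b, l.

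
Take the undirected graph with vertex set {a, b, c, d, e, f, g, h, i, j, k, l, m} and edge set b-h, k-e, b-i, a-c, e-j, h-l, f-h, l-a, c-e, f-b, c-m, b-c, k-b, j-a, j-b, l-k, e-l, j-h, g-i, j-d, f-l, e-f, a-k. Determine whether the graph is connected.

A breadth-first search from a visits a, j, l, k, c, b, e, d, h, f, m, i, g — all 13 vertices — so the graph is connected.

Yes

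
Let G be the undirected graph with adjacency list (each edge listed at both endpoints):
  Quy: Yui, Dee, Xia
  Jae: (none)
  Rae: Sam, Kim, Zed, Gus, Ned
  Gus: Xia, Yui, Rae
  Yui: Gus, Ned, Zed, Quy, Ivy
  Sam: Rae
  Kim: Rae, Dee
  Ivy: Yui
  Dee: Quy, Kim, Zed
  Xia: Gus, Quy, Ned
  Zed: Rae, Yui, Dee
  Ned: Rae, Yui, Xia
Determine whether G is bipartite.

Yes

Partition the vertices as {Jae, Rae, Yui, Dee, Xia} vs {Quy, Gus, Sam, Kim, Ivy, Zed, Ned}. Each listed edge has one endpoint in each part, so the graph is bipartite.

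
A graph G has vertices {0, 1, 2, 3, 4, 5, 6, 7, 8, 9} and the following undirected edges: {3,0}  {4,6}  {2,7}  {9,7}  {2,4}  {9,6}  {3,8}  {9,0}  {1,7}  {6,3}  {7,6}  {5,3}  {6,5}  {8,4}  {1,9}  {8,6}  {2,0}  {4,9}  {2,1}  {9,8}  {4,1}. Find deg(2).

4

Neighbors of 2: 0, 1, 4, 7.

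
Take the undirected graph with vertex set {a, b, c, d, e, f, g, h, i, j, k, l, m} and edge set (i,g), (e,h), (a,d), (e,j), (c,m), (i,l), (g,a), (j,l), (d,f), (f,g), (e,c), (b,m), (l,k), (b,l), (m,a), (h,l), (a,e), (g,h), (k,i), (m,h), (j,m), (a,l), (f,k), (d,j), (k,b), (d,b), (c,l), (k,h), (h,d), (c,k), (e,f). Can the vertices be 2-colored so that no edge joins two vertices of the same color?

No

The cycle l-k-b-l has length 3, which is odd, so the graph is not bipartite.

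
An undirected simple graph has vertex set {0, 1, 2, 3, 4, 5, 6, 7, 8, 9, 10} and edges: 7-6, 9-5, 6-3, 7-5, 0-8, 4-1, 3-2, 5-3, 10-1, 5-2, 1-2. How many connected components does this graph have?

2

Component: {0, 8}
Component: {1, 2, 3, 4, 5, 6, 7, 9, 10}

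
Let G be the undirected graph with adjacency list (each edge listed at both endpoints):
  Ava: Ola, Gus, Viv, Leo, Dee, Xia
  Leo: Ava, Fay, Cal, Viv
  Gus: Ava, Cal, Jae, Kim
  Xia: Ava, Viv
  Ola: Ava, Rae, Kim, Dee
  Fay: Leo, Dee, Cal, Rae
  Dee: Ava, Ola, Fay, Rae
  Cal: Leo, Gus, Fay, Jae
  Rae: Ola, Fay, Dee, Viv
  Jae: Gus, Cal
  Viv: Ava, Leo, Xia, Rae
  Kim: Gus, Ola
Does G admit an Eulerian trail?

Yes

Degrees: Ava:6, Leo:4, Gus:4, Xia:2, Ola:4, Fay:4, Dee:4, Cal:4, Rae:4, Jae:2, Viv:4, Kim:2
Odd-degree vertices: none (0 total).
With 0 odd-degree vertices and all edges in one connected piece, an Eulerian trail exists.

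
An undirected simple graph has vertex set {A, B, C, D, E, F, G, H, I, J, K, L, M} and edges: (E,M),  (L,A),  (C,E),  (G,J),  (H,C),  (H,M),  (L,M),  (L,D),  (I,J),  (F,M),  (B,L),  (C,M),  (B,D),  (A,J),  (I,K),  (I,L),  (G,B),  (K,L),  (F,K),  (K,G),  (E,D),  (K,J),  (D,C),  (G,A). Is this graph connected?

Starting from A and exploring outward reaches every vertex (A, G, L, J, K, B, M, I, D, F, E, C, H); the graph is connected.

Yes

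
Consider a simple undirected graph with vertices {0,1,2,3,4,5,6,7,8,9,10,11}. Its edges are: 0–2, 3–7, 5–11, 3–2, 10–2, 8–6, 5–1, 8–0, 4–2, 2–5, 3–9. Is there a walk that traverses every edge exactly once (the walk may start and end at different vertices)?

No

Degrees: 0:2, 1:1, 2:5, 3:3, 4:1, 5:3, 6:1, 7:1, 8:2, 9:1, 10:1, 11:1
Odd-degree vertices: 1, 2, 3, 4, 5, 6, 7, 9, 10, 11 (10 total).
With 10 odd-degree vertices (more than two), no single trail can use every edge.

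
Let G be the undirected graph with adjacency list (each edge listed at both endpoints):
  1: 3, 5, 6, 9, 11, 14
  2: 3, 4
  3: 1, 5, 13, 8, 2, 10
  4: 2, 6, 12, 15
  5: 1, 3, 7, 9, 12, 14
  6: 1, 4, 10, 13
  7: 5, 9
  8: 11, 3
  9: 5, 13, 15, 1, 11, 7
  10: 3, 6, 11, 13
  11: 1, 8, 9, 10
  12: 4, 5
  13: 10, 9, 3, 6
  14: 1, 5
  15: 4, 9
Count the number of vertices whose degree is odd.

0

Degrees: 1:6, 2:2, 3:6, 4:4, 5:6, 6:4, 7:2, 8:2, 9:6, 10:4, 11:4, 12:2, 13:4, 14:2, 15:2
Odd-degree vertices: none.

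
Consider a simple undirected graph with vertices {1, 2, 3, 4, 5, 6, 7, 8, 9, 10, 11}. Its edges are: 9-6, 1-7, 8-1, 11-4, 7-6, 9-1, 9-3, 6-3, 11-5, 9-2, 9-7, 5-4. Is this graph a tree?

No

The graph has 11 vertices and 12 edges.
It splits into 3 components, so it cannot be a tree.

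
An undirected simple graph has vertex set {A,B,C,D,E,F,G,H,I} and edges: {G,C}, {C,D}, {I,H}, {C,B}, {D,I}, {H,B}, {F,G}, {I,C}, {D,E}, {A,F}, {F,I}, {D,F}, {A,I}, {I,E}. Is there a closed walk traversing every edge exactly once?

Yes

Degrees: A:2, B:2, C:4, D:4, E:2, F:4, G:2, H:2, I:6
Every vertex has even degree and the edges form a single connected piece, so an Eulerian circuit exists.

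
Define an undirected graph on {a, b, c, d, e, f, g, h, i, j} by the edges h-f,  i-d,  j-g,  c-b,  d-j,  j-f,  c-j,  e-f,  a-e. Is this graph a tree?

Yes

The graph has 10 vertices and 9 edges.
It is connected with exactly 9 edges, hence acyclic — it is a tree.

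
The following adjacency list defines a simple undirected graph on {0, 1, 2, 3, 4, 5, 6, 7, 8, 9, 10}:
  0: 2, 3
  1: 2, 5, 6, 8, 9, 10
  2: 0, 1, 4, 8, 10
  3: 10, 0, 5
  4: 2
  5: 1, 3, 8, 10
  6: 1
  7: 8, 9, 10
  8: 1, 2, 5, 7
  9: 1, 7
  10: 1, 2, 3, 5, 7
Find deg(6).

1

Neighbors of 6: 1.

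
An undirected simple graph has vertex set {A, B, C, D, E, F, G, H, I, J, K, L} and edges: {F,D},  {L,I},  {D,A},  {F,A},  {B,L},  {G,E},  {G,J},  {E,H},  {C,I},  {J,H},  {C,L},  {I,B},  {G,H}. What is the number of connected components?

Component: {K}
Component: {A, D, F}
Component: {B, C, I, L}
Component: {E, G, H, J}

4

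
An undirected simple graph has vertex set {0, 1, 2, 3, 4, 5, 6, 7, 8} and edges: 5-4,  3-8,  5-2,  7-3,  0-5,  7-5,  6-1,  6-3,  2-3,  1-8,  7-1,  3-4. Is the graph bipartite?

Partition the vertices as {1, 3, 5} vs {0, 2, 4, 6, 7, 8}. Each listed edge has one endpoint in each part, so the graph is bipartite.

Yes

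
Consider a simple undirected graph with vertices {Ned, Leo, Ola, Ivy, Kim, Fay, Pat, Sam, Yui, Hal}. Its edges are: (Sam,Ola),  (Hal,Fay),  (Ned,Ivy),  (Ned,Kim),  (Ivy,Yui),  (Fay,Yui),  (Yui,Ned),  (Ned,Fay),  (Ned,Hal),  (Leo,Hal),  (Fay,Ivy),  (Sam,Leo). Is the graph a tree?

The graph has 10 vertices and 12 edges.
It splits into 2 components, so it cannot be a tree.

No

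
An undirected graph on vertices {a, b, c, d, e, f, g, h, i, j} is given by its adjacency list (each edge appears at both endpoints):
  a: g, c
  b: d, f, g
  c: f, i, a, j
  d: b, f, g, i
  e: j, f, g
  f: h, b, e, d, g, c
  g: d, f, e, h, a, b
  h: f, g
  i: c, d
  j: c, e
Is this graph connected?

Yes

Starting from a and exploring outward reaches every vertex (a, c, g, f, j, i, b, h, e, d); the graph is connected.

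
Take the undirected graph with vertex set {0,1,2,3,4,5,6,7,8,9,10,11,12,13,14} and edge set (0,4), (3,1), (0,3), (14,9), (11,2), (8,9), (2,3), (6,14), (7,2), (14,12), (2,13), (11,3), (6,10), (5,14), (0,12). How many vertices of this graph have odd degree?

Degrees: 0:3, 1:1, 2:4, 3:4, 4:1, 5:1, 6:2, 7:1, 8:1, 9:2, 10:1, 11:2, 12:2, 13:1, 14:4
Odd-degree vertices: 0, 1, 4, 5, 7, 8, 10, 13.

8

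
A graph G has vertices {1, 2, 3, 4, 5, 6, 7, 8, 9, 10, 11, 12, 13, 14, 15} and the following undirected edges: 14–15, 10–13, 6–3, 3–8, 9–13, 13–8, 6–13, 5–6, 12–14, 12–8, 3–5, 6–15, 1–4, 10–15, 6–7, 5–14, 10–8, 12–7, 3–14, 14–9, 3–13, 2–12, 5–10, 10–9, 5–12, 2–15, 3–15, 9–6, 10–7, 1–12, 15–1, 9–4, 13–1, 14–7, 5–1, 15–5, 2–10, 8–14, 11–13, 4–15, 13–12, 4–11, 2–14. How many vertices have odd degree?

Degrees: 1:5, 2:4, 3:6, 4:4, 5:7, 6:6, 7:4, 8:5, 9:5, 10:7, 11:2, 12:7, 13:8, 14:8, 15:8
Odd-degree vertices: 1, 5, 8, 9, 10, 12.

6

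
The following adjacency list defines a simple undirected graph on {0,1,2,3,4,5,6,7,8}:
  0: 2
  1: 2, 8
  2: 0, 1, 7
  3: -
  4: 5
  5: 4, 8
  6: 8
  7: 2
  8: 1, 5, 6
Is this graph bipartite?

Partition the vertices as {2, 3, 4, 8} vs {0, 1, 5, 6, 7}. Each listed edge has one endpoint in each part, so the graph is bipartite.

Yes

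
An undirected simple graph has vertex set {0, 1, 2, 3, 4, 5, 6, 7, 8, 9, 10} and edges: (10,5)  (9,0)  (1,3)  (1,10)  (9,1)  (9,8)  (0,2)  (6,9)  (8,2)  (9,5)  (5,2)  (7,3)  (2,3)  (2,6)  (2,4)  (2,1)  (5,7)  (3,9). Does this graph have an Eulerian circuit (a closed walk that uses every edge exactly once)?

No

Degrees: 0:2, 1:4, 2:7, 3:4, 4:1, 5:4, 6:2, 7:2, 8:2, 9:6, 10:2
2, 4 have odd degree; an Eulerian circuit needs every degree to be even, so none exists.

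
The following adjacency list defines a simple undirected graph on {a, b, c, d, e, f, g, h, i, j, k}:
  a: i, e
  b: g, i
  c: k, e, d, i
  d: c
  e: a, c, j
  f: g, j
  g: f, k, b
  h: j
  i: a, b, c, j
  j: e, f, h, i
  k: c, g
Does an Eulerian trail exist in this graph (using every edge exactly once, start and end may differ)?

Degrees: a:2, b:2, c:4, d:1, e:3, f:2, g:3, h:1, i:4, j:4, k:2
Odd-degree vertices: d, e, g, h (4 total).
With 4 odd-degree vertices (more than two), no single trail can use every edge.

No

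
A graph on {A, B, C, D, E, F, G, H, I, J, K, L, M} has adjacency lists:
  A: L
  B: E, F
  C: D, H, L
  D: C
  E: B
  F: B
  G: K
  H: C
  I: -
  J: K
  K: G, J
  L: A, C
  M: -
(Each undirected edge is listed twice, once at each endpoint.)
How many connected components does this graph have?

Component: {I}
Component: {M}
Component: {B, E, F}
Component: {G, J, K}
Component: {A, C, D, H, L}

5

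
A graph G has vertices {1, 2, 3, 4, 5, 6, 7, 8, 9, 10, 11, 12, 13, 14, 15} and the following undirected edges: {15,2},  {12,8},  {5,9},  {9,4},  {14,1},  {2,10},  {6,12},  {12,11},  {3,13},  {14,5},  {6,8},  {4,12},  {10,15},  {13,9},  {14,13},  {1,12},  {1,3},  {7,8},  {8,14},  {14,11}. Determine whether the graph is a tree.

The graph has 15 vertices and 20 edges.
It splits into 2 components, so it cannot be a tree.

No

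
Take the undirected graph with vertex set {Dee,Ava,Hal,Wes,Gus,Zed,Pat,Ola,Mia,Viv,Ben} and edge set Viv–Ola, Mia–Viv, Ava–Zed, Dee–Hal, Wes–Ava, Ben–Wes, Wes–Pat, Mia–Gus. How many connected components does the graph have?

Component: {Dee, Hal}
Component: {Gus, Ola, Mia, Viv}
Component: {Ava, Wes, Zed, Pat, Ben}

3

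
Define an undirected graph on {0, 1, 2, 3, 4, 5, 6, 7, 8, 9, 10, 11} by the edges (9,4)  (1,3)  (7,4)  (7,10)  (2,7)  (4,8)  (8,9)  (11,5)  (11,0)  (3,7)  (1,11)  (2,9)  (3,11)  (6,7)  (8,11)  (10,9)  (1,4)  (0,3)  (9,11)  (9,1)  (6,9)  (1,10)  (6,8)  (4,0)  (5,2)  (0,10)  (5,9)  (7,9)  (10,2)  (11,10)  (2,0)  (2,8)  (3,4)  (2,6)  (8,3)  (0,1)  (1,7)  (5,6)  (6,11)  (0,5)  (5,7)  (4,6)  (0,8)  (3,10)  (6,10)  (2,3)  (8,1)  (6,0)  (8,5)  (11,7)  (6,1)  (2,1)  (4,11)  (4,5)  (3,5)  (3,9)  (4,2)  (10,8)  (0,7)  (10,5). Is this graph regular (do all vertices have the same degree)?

Degrees: 0:10, 1:10, 2:10, 3:10, 4:10, 5:10, 6:10, 7:10, 8:10, 9:10, 10:10, 11:10
Every vertex has degree 10, so the graph is 10-regular.

Yes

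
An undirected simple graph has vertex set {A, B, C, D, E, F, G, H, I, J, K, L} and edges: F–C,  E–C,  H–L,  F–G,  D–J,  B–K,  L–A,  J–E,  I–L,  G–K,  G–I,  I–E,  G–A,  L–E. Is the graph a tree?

|V| = 12, |E| = 14.
Connected but with 14 > 11 edges, so it has a cycle and is not a tree.

No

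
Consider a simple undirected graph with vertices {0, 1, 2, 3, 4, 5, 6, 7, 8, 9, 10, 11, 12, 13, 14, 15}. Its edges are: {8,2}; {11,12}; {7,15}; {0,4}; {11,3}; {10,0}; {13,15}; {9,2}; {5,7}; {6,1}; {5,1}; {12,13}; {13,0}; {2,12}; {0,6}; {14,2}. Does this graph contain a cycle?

Yes

|V| = 16, |E| = 16, number of components = 1.
One cycle is 0-13-15-7-5-1-6-0.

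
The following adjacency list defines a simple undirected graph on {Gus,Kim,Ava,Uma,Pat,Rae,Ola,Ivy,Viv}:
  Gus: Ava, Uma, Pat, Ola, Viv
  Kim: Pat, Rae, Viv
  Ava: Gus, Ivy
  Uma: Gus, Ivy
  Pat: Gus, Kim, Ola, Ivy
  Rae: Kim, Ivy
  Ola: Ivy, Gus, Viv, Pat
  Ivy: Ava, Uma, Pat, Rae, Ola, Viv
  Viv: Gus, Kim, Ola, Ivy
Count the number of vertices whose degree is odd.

2

Degrees: Gus:5, Kim:3, Ava:2, Uma:2, Pat:4, Rae:2, Ola:4, Ivy:6, Viv:4
Odd-degree vertices: Gus, Kim.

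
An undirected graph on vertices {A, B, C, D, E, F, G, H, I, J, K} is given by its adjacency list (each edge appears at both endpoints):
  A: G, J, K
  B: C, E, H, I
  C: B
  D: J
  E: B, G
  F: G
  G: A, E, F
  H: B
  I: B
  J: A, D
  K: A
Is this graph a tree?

Yes

|V| = 11, |E| = 10.
Connected and |E| = |V| - 1, which characterizes a tree.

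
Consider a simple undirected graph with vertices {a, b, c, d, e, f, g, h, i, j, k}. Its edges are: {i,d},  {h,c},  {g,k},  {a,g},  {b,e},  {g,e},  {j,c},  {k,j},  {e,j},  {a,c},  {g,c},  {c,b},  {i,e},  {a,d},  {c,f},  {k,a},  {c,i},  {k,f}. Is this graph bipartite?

No

The cycle g-a-k-g has length 3, which is odd, so the graph is not bipartite.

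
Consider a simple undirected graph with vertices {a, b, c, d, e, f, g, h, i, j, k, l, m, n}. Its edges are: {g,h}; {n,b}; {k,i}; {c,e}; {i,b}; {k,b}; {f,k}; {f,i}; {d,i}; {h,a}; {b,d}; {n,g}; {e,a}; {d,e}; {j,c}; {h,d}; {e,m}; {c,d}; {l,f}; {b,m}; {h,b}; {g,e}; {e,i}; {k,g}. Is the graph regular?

No

Degrees: a:2, b:6, c:3, d:5, e:6, f:3, g:4, h:4, i:5, j:1, k:4, l:1, m:2, n:2
Degrees are not all equal (e.g. deg(j)=1 but deg(b)=6); not regular.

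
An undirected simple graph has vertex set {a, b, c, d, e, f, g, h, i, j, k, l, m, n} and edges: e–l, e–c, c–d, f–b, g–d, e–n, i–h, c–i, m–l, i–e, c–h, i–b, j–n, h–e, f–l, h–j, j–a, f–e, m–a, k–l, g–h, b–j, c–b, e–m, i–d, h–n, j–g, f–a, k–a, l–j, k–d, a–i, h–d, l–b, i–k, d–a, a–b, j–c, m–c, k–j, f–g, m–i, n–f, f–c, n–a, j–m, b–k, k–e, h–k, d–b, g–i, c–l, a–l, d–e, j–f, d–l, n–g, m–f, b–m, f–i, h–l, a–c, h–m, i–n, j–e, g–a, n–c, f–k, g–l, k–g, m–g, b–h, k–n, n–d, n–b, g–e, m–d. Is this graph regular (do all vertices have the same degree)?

Yes

Degrees: a:11, b:11, c:11, d:11, e:11, f:11, g:11, h:11, i:11, j:11, k:11, l:11, m:11, n:11
All degrees equal 11; the graph is regular.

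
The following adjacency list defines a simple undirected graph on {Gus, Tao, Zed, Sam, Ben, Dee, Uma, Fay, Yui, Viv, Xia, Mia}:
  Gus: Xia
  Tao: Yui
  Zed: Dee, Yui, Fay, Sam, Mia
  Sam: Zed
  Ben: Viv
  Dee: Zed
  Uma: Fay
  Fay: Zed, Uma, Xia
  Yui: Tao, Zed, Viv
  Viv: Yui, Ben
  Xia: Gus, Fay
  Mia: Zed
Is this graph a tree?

|V| = 12, |E| = 11.
It is connected with exactly 11 edges, hence acyclic — it is a tree.

Yes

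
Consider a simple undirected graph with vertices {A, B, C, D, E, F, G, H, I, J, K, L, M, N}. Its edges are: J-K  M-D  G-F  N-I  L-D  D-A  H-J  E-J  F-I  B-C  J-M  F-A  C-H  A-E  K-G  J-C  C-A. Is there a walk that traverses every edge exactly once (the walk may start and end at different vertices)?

No

Degrees: A:4, B:1, C:4, D:3, E:2, F:3, G:2, H:2, I:2, J:5, K:2, L:1, M:2, N:1
Odd-degree vertices: B, D, F, J, L, N (6 total).
With 6 odd-degree vertices (more than two), no single trail can use every edge.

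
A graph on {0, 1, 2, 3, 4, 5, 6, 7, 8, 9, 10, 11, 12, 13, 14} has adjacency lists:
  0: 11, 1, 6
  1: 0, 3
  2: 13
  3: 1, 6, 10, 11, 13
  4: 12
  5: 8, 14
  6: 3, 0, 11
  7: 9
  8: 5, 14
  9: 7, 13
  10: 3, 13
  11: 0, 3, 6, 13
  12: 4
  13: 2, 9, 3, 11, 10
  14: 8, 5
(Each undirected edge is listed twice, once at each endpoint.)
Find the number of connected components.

Component: {4, 12}
Component: {5, 8, 14}
Component: {0, 1, 2, 3, 6, 7, 9, 10, 11, 13}

3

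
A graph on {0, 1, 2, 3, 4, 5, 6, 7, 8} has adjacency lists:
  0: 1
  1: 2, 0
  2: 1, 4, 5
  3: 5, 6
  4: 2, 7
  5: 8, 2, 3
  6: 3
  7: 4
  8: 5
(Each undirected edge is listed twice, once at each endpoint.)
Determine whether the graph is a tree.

|V| = 9, |E| = 8.
Connected and |E| = |V| - 1, which characterizes a tree.

Yes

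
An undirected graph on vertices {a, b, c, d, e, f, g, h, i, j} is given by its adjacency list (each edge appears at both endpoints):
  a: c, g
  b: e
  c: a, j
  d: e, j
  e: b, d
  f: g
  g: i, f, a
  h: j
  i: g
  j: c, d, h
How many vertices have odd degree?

Degrees: a:2, b:1, c:2, d:2, e:2, f:1, g:3, h:1, i:1, j:3
Odd-degree vertices: b, f, g, h, i, j.

6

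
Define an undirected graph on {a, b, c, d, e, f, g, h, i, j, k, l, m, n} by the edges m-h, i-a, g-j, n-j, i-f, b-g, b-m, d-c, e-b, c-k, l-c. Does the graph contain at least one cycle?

No

|V| = 14, |E| = 11, number of components = 3.
A forest on 14 vertices with 3 components has exactly 11 edges, which matches — so no cycle.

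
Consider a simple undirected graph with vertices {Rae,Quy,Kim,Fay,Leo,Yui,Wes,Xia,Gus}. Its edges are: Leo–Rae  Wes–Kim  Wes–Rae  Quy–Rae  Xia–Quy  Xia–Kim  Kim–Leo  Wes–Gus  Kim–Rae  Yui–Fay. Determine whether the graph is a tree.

No

|V| = 9, |E| = 10.
It splits into 2 components, so it cannot be a tree.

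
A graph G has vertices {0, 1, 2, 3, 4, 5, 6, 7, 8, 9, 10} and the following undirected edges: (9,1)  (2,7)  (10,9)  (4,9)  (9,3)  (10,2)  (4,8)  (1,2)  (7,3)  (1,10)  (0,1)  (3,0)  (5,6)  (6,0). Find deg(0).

3

Neighbors of 0: 1, 3, 6.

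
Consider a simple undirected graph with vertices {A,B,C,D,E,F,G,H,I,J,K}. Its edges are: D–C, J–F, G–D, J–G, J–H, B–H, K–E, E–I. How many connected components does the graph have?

3

Component: {A}
Component: {E, I, K}
Component: {B, C, D, F, G, H, J}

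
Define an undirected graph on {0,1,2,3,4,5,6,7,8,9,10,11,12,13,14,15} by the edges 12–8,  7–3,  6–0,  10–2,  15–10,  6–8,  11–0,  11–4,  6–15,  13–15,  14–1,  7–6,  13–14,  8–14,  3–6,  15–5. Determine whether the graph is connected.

No

Component: {9}
Component: {0, 1, 2, 3, 4, 5, 6, 7, 8, 10, 11, 12, 13, 14, 15}
No edge joins these 2 groups, so the graph is disconnected.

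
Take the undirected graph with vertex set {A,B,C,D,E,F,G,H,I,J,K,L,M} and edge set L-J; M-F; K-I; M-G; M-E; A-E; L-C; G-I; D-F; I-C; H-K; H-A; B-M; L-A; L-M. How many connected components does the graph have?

Component: {A, B, C, D, E, F, G, H, I, J, K, L, M}

1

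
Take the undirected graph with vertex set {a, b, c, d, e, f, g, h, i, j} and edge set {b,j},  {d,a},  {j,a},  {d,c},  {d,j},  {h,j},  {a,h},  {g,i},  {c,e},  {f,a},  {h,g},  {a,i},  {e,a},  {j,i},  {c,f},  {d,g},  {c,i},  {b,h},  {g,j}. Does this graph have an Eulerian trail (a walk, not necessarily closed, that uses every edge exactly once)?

Degrees: a:6, b:2, c:4, d:4, e:2, f:2, g:4, h:4, i:4, j:6
Odd-degree vertices: none (0 total).
With 0 odd-degree vertices and all edges in one connected piece, an Eulerian trail exists.

Yes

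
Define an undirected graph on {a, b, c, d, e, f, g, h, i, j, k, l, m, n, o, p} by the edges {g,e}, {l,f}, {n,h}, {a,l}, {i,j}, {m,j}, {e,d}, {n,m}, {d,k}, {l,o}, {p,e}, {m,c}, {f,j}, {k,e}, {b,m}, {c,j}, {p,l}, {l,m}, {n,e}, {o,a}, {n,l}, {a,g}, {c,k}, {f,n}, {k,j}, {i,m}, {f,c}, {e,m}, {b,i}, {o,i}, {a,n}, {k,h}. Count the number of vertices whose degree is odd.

4

Degrees: a:4, b:2, c:4, d:2, e:6, f:4, g:2, h:2, i:4, j:5, k:5, l:6, m:7, n:6, o:3, p:2
Odd-degree vertices: j, k, m, o.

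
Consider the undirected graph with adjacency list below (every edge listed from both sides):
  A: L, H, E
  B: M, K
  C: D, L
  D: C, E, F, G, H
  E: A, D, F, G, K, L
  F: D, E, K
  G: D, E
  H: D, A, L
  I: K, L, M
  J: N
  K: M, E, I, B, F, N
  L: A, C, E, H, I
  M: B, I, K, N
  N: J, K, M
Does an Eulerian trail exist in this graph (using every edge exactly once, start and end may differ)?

No

Degrees: A:3, B:2, C:2, D:5, E:6, F:3, G:2, H:3, I:3, J:1, K:6, L:5, M:4, N:3
Odd-degree vertices: A, D, F, H, I, J, L, N (8 total).
With 8 odd-degree vertices (more than two), no single trail can use every edge.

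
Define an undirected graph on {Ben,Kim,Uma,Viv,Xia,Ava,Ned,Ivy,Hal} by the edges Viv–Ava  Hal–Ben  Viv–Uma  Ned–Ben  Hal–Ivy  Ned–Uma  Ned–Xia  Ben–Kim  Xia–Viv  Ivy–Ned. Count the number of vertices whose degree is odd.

4

Degrees: Ben:3, Kim:1, Uma:2, Viv:3, Xia:2, Ava:1, Ned:4, Ivy:2, Hal:2
Odd-degree vertices: Ben, Kim, Viv, Ava.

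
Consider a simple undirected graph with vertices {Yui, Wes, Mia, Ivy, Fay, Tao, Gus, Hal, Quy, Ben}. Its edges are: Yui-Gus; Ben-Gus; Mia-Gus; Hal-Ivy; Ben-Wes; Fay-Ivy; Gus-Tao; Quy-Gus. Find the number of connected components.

2

Component: {Ivy, Fay, Hal}
Component: {Yui, Wes, Mia, Tao, Gus, Quy, Ben}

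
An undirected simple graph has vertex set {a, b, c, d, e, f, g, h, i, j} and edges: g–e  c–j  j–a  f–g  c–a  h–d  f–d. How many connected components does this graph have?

4

Component: {b}
Component: {i}
Component: {a, c, j}
Component: {d, e, f, g, h}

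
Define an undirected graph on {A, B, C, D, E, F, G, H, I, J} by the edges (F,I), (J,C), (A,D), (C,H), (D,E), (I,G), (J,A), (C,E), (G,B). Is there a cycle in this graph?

Yes

The graph has 10 vertices, 9 edges, and 2 connected components.
One cycle is A-J-C-E-D-A.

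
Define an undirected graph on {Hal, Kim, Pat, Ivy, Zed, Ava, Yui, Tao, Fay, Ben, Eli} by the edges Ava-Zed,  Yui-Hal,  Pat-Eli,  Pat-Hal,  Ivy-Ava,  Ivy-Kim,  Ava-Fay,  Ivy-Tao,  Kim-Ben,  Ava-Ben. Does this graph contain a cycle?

Yes

|V| = 11, |E| = 10, number of components = 2.
Since 10 > 11 - 2, a cycle must exist; for instance Kim-Ivy-Ava-Ben-Kim.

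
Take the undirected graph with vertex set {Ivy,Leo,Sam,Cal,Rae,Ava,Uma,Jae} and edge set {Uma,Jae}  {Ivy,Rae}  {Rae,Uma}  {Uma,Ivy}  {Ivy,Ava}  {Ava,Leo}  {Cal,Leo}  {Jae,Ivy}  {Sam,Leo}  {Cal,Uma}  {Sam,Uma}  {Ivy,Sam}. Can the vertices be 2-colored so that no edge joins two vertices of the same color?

Ivy-Uma-Jae-Ivy is an odd cycle (length 3), and a bipartite graph can contain only even cycles.

No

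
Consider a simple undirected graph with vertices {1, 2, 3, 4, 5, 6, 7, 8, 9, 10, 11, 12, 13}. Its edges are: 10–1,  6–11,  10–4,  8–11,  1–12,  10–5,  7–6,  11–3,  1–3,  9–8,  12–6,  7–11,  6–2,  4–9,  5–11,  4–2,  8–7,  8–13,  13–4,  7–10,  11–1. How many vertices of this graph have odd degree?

Degrees: 1:4, 2:2, 3:2, 4:4, 5:2, 6:4, 7:4, 8:4, 9:2, 10:4, 11:6, 12:2, 13:2
Odd-degree vertices: none.

0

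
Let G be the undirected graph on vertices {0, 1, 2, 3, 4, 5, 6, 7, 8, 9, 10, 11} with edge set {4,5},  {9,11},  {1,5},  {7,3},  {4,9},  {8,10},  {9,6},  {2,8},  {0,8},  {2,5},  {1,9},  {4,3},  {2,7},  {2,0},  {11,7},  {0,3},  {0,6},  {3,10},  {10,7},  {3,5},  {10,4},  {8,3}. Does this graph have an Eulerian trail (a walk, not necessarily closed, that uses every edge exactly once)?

Yes

Degrees: 0:4, 1:2, 2:4, 3:6, 4:4, 5:4, 6:2, 7:4, 8:4, 9:4, 10:4, 11:2
Odd-degree vertices: none (0 total).
The non-isolated vertices are connected and exactly 0 have odd degree, so an Eulerian trail exists.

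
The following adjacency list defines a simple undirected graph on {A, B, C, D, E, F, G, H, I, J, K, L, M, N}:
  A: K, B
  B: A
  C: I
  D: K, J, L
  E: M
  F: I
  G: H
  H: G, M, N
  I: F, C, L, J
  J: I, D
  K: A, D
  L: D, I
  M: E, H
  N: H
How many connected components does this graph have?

2

Component: {E, G, H, M, N}
Component: {A, B, C, D, F, I, J, K, L}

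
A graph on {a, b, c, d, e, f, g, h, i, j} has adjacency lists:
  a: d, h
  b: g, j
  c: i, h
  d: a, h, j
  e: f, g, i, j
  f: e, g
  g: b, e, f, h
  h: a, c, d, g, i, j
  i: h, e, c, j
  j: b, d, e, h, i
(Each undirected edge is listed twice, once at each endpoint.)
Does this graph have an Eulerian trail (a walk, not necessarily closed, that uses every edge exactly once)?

Yes

Degrees: a:2, b:2, c:2, d:3, e:4, f:2, g:4, h:6, i:4, j:5
Odd-degree vertices: d, j (2 total).
With 2 odd-degree vertices and all edges in one connected piece, an Eulerian trail exists (from d to j).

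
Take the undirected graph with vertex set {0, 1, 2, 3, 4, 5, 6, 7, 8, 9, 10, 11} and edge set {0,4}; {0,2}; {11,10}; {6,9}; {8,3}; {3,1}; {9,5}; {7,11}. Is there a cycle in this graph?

The graph has 12 vertices, 8 edges, and 4 connected components.
Since 8 = 12 - 4, the graph is a forest and contains no cycle.

No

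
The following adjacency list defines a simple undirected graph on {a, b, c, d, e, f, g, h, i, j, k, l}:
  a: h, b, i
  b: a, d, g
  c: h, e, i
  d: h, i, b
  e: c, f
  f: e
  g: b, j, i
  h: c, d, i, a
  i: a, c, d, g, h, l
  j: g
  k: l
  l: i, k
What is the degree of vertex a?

3

Neighbors of a: b, h, i.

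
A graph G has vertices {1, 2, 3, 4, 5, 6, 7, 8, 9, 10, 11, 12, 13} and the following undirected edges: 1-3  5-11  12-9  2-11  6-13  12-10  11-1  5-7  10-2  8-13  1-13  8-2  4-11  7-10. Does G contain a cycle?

Yes

|V| = 13, |E| = 14, number of components = 1.
One cycle is 1-13-8-2-11-1.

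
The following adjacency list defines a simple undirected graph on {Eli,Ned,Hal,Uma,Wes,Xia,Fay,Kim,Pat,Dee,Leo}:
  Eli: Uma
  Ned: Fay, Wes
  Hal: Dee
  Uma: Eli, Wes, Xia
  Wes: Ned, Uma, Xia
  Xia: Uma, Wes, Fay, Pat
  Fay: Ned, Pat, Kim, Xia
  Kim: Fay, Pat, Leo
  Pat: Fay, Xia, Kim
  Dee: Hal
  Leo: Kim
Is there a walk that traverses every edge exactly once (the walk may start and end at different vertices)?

Degrees: Eli:1, Ned:2, Hal:1, Uma:3, Wes:3, Xia:4, Fay:4, Kim:3, Pat:3, Dee:1, Leo:1
Odd-degree vertices: Eli, Hal, Uma, Wes, Kim, Pat, Dee, Leo (8 total).
An Eulerian trail requires 0 or 2 odd-degree vertices; here there are 8.

No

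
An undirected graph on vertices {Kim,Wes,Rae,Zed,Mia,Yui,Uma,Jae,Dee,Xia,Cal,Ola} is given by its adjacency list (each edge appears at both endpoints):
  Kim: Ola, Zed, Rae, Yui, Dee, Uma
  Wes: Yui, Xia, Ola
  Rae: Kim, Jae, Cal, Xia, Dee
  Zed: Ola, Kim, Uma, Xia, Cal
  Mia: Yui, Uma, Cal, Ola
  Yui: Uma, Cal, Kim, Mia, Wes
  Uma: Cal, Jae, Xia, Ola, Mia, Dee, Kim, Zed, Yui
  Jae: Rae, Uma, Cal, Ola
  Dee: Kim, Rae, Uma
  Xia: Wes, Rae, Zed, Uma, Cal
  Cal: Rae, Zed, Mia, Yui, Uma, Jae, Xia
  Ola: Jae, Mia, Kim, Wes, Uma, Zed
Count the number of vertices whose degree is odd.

8

Degrees: Kim:6, Wes:3, Rae:5, Zed:5, Mia:4, Yui:5, Uma:9, Jae:4, Dee:3, Xia:5, Cal:7, Ola:6
Odd-degree vertices: Wes, Rae, Zed, Yui, Uma, Dee, Xia, Cal.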